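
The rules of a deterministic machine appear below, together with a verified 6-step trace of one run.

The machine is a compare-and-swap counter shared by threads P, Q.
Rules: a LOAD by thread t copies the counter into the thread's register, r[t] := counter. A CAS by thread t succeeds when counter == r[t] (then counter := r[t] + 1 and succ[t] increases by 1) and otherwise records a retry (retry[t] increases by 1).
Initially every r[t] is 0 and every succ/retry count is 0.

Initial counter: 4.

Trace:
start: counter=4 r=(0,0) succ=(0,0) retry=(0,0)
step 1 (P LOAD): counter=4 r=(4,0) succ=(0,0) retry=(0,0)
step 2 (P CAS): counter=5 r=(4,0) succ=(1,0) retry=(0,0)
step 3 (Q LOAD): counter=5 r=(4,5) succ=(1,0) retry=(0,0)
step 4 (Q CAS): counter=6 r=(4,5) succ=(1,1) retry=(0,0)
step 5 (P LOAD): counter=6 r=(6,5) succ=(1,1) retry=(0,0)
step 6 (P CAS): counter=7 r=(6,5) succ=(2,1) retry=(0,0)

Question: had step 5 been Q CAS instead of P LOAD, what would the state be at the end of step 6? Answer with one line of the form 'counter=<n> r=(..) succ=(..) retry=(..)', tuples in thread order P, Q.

(re-executing from step 5 with the substitution; state before step 5: counter=6 r=(4,5) succ=(1,1) retry=(0,0))
step 5 (Q CAS): counter=6 r=(4,5) succ=(1,1) retry=(0,1)
step 6 (P CAS): counter=6 r=(4,5) succ=(1,1) retry=(1,1)

counter=6 r=(4,5) succ=(1,1) retry=(1,1)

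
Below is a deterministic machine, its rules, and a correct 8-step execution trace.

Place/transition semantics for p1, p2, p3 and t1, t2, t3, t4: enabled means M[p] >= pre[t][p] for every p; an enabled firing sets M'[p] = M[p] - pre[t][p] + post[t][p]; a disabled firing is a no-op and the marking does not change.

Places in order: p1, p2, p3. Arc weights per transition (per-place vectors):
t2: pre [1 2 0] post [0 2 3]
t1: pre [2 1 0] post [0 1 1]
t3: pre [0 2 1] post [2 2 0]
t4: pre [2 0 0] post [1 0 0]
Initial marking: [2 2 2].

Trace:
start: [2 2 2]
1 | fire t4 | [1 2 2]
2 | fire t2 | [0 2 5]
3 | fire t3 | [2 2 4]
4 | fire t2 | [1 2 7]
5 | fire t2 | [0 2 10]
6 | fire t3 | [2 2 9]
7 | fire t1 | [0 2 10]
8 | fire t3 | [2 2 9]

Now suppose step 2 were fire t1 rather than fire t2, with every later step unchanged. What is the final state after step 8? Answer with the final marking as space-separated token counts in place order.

(re-executing from step 2 with the substitution; state before step 2: [1 2 2])
2 | fire t1 | [1 2 2]
3 | fire t3 | [3 2 1]
4 | fire t2 | [2 2 4]
5 | fire t2 | [1 2 7]
6 | fire t3 | [3 2 6]
7 | fire t1 | [1 2 7]
8 | fire t3 | [3 2 6]

3 2 6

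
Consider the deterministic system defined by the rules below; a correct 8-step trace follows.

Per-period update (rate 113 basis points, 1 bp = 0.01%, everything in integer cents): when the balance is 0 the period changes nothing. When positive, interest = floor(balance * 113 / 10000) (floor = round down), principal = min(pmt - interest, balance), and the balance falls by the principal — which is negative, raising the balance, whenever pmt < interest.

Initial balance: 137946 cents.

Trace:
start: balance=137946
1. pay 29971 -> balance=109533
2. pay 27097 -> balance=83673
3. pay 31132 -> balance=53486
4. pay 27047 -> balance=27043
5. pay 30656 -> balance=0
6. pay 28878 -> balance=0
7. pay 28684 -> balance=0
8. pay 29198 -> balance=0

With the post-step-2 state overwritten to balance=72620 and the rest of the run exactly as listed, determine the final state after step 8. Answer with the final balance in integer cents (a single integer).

state after step 2 := balance=72620
3. pay 31132 -> balance=42308
4. pay 27047 -> balance=15739
5. pay 30656 -> balance=0
6. pay 28878 -> balance=0
7. pay 28684 -> balance=0
8. pay 29198 -> balance=0

0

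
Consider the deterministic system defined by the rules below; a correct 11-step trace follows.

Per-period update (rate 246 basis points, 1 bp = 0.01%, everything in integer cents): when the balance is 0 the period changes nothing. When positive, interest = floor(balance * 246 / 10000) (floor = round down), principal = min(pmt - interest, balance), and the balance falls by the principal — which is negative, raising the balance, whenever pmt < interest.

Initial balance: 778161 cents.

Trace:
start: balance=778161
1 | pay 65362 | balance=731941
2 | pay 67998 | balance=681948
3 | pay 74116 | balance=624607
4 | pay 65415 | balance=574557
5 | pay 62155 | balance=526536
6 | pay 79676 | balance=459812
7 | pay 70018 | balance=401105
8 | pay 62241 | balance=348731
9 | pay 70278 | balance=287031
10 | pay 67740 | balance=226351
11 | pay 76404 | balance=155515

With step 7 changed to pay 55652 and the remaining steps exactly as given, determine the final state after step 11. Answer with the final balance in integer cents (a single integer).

171347

(re-executing from step 7 with the substitution; state before step 7: balance=459812)
7 | pay 55652 | balance=415471
8 | pay 62241 | balance=363450
9 | pay 70278 | balance=302112
10 | pay 67740 | balance=241803
11 | pay 76404 | balance=171347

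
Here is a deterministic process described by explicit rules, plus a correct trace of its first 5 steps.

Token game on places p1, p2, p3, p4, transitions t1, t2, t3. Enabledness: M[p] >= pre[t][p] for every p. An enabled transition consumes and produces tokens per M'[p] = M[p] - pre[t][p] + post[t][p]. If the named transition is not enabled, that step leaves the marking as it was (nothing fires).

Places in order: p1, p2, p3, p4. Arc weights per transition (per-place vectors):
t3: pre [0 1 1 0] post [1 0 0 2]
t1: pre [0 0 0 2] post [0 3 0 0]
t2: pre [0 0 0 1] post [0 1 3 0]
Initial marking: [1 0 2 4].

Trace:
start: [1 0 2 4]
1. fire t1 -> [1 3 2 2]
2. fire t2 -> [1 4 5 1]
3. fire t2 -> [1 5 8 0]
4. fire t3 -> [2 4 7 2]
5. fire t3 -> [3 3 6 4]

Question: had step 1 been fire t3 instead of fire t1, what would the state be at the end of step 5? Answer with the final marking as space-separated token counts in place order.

3 0 6 6

(re-executing from step 1 with the substitution; state before step 1: [1 0 2 4])
1. fire t3 -> [1 0 2 4]
2. fire t2 -> [1 1 5 3]
3. fire t2 -> [1 2 8 2]
4. fire t3 -> [2 1 7 4]
5. fire t3 -> [3 0 6 6]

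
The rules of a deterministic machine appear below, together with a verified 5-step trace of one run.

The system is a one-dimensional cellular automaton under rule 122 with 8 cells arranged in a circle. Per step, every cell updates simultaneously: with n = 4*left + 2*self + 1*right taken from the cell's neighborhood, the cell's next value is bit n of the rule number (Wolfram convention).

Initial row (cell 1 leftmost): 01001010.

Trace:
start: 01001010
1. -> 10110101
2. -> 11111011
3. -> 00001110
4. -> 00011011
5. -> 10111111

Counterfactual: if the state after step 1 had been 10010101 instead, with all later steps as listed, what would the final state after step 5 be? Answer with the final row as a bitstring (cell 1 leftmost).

11000001

state after step 1 := 10010101
2. -> 11101011
3. -> 00110110
4. -> 01111111
5. -> 11000001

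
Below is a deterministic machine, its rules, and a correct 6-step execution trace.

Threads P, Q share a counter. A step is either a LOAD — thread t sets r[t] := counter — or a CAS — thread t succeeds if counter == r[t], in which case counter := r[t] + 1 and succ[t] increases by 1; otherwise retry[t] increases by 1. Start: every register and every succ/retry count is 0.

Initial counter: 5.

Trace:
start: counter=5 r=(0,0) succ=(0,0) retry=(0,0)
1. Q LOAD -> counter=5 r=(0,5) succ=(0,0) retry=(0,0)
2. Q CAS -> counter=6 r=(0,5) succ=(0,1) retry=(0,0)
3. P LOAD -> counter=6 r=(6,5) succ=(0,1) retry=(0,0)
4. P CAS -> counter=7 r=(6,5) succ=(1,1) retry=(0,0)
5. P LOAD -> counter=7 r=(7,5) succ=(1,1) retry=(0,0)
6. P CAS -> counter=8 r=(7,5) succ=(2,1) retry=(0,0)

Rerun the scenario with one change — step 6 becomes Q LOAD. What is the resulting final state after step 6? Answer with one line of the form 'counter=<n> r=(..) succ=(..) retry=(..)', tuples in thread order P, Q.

(re-executing from step 6 with the substitution; state before step 6: counter=7 r=(7,5) succ=(1,1) retry=(0,0))
6. Q LOAD -> counter=7 r=(7,7) succ=(1,1) retry=(0,0)

counter=7 r=(7,7) succ=(1,1) retry=(0,0)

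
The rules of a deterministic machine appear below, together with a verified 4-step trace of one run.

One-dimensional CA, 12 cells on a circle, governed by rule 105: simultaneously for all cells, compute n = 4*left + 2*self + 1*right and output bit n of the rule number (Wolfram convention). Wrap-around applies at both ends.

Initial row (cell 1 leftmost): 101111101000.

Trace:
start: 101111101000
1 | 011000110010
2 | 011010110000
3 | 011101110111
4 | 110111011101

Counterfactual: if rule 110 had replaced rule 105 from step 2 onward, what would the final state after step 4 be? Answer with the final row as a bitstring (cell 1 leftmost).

111111110000

(re-executing steps 2..4 under rule 110; state before step 2: 011000110010)
2 | 111001110110
3 | 101011011111
4 | 111111110000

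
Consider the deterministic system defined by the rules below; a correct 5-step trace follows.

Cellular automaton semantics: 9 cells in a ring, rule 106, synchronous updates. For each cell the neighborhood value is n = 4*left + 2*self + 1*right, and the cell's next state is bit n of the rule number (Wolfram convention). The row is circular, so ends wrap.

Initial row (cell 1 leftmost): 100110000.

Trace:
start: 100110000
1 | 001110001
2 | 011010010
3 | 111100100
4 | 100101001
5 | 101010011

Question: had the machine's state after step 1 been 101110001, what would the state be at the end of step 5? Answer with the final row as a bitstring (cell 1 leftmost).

state after step 1 := 101110001
2 | 111010011
3 | 001100110
4 | 011101110
5 | 110111010

110111010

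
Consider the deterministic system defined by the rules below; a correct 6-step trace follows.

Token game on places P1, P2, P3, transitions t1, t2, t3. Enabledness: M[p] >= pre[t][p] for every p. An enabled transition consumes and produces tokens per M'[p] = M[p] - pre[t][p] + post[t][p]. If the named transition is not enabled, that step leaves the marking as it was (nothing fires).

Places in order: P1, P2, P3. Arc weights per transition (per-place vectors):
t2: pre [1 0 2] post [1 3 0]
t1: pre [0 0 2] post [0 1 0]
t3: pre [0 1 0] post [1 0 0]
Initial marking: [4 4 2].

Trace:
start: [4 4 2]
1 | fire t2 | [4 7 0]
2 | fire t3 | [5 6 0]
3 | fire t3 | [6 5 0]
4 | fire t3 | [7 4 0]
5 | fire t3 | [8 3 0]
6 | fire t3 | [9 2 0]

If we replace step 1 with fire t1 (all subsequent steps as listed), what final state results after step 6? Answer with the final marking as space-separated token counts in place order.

(re-executing from step 1 with the substitution; state before step 1: [4 4 2])
1 | fire t1 | [4 5 0]
2 | fire t3 | [5 4 0]
3 | fire t3 | [6 3 0]
4 | fire t3 | [7 2 0]
5 | fire t3 | [8 1 0]
6 | fire t3 | [9 0 0]

9 0 0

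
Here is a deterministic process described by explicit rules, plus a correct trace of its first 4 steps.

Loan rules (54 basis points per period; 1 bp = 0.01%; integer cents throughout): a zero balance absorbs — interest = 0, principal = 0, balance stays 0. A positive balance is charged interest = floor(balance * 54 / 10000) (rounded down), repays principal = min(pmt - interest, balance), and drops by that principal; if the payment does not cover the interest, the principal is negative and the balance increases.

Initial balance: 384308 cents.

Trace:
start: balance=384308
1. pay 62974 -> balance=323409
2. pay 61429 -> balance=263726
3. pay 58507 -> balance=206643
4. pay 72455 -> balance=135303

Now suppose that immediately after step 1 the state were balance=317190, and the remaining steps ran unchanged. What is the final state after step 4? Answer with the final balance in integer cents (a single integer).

state after step 1 := balance=317190
2. pay 61429 -> balance=257473
3. pay 58507 -> balance=200356
4. pay 72455 -> balance=128982

128982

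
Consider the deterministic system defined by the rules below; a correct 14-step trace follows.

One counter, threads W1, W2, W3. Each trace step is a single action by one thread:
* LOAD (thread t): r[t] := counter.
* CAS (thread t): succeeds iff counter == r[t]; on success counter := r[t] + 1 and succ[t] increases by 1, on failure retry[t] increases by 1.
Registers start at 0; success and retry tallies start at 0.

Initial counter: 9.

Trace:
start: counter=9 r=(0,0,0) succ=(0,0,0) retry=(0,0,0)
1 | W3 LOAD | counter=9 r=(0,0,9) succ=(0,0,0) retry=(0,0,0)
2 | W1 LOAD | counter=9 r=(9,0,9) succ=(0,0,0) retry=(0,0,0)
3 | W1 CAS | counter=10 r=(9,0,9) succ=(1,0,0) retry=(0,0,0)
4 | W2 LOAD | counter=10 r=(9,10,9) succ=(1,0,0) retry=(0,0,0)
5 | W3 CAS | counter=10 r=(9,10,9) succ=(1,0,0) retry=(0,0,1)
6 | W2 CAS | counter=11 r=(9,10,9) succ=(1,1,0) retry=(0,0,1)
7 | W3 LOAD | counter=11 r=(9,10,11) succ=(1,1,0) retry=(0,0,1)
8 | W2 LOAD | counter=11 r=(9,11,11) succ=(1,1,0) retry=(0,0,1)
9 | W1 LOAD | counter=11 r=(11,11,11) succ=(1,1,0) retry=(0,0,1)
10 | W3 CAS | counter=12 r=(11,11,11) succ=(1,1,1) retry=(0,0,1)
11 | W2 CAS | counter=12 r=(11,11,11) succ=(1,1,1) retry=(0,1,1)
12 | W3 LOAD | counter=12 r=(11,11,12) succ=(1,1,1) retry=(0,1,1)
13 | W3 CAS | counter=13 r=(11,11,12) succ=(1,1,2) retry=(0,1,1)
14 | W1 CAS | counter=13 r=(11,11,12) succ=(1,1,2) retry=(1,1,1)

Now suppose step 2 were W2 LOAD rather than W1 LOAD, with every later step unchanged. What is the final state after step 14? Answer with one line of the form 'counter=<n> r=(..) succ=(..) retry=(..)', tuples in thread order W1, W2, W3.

(re-executing from step 2 with the substitution; state before step 2: counter=9 r=(0,0,9) succ=(0,0,0) retry=(0,0,0))
2 | W2 LOAD | counter=9 r=(0,9,9) succ=(0,0,0) retry=(0,0,0)
3 | W1 CAS | counter=9 r=(0,9,9) succ=(0,0,0) retry=(1,0,0)
4 | W2 LOAD | counter=9 r=(0,9,9) succ=(0,0,0) retry=(1,0,0)
5 | W3 CAS | counter=10 r=(0,9,9) succ=(0,0,1) retry=(1,0,0)
6 | W2 CAS | counter=10 r=(0,9,9) succ=(0,0,1) retry=(1,1,0)
7 | W3 LOAD | counter=10 r=(0,9,10) succ=(0,0,1) retry=(1,1,0)
8 | W2 LOAD | counter=10 r=(0,10,10) succ=(0,0,1) retry=(1,1,0)
9 | W1 LOAD | counter=10 r=(10,10,10) succ=(0,0,1) retry=(1,1,0)
10 | W3 CAS | counter=11 r=(10,10,10) succ=(0,0,2) retry=(1,1,0)
11 | W2 CAS | counter=11 r=(10,10,10) succ=(0,0,2) retry=(1,2,0)
12 | W3 LOAD | counter=11 r=(10,10,11) succ=(0,0,2) retry=(1,2,0)
13 | W3 CAS | counter=12 r=(10,10,11) succ=(0,0,3) retry=(1,2,0)
14 | W1 CAS | counter=12 r=(10,10,11) succ=(0,0,3) retry=(2,2,0)

counter=12 r=(10,10,11) succ=(0,0,3) retry=(2,2,0)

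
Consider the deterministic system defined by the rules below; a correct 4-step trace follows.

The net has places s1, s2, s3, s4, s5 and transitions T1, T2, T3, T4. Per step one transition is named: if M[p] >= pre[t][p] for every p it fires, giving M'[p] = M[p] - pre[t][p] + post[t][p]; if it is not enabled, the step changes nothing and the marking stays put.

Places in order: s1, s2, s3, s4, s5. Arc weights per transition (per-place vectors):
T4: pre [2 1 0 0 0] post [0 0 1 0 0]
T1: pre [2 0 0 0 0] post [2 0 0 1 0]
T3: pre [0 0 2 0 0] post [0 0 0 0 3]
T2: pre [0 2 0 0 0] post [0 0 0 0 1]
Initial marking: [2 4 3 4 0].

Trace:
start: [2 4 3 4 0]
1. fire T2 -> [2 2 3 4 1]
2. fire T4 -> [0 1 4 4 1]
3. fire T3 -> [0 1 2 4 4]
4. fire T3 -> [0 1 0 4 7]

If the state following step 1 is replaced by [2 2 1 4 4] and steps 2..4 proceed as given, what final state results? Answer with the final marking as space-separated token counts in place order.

state after step 1 := [2 2 1 4 4]
2. fire T4 -> [0 1 2 4 4]
3. fire T3 -> [0 1 0 4 7]
4. fire T3 -> [0 1 0 4 7]

0 1 0 4 7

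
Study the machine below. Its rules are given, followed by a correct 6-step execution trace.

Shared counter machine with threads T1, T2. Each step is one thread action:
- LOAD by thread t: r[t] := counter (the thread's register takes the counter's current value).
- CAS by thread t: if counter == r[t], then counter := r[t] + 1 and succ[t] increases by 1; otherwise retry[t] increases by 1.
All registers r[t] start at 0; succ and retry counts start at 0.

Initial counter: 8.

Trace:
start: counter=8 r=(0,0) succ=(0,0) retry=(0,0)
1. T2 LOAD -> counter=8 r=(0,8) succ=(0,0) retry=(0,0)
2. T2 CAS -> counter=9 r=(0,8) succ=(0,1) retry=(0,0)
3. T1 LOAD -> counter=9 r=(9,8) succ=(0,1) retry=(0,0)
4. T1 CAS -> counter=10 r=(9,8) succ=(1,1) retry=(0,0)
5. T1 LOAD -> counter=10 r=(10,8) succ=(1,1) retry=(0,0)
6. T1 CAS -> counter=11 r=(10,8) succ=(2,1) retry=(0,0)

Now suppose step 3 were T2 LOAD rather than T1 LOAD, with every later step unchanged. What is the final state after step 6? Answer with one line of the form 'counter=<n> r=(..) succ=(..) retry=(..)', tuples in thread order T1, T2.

(re-executing from step 3 with the substitution; state before step 3: counter=9 r=(0,8) succ=(0,1) retry=(0,0))
3. T2 LOAD -> counter=9 r=(0,9) succ=(0,1) retry=(0,0)
4. T1 CAS -> counter=9 r=(0,9) succ=(0,1) retry=(1,0)
5. T1 LOAD -> counter=9 r=(9,9) succ=(0,1) retry=(1,0)
6. T1 CAS -> counter=10 r=(9,9) succ=(1,1) retry=(1,0)

counter=10 r=(9,9) succ=(1,1) retry=(1,0)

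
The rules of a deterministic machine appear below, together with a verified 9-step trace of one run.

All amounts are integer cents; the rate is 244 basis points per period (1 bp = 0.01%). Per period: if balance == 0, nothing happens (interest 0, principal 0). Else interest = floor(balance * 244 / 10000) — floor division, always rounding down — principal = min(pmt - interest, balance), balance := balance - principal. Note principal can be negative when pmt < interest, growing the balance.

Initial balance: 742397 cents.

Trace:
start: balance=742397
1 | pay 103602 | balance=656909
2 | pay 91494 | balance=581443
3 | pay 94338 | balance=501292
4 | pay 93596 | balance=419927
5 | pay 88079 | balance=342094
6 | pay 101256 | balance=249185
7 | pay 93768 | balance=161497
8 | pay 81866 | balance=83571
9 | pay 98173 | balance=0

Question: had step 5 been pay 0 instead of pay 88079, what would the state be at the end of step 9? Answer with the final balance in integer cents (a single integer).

(re-executing from step 5 with the substitution; state before step 5: balance=419927)
5 | pay 0 | balance=430173
6 | pay 101256 | balance=339413
7 | pay 93768 | balance=253926
8 | pay 81866 | balance=178255
9 | pay 98173 | balance=84431

84431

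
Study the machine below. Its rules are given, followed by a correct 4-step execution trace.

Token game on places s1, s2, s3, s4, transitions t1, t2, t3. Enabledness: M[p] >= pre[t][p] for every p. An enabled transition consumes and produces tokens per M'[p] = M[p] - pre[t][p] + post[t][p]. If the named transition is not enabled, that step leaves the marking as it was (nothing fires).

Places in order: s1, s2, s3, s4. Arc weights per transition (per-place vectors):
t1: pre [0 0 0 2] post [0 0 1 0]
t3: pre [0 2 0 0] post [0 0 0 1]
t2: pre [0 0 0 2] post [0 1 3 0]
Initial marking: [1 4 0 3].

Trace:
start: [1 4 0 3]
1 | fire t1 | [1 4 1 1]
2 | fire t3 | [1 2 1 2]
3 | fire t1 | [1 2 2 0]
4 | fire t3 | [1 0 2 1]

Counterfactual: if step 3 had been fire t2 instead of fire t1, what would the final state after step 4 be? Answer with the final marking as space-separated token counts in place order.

1 1 4 1

(re-executing from step 3 with the substitution; state before step 3: [1 2 1 2])
3 | fire t2 | [1 3 4 0]
4 | fire t3 | [1 1 4 1]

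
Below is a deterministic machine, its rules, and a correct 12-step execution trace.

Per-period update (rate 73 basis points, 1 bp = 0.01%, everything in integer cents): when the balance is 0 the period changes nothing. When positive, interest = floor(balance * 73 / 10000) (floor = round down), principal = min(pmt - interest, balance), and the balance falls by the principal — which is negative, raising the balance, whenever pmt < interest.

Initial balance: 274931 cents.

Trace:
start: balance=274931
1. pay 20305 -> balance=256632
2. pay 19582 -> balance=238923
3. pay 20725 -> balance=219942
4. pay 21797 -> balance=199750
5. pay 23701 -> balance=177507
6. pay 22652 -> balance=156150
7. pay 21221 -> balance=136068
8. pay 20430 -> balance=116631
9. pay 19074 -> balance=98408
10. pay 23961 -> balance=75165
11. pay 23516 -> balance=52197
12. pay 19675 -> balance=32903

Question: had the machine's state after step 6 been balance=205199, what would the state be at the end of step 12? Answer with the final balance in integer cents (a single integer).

state after step 6 := balance=205199
7. pay 21221 -> balance=185475
8. pay 20430 -> balance=166398
9. pay 19074 -> balance=148538
10. pay 23961 -> balance=125661
11. pay 23516 -> balance=103062
12. pay 19675 -> balance=84139

84139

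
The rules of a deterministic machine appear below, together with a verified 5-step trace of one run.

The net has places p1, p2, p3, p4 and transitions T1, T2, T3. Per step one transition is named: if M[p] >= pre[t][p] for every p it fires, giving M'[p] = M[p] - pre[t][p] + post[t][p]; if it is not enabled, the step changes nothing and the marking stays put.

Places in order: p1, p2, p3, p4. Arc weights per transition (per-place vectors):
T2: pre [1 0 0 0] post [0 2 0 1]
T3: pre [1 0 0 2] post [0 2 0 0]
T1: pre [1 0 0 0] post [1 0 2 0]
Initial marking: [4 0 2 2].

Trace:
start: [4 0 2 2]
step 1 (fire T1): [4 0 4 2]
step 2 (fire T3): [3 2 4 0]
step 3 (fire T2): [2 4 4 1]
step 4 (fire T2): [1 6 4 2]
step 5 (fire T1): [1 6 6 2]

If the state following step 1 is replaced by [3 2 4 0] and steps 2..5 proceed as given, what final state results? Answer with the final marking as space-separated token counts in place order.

1 6 6 2

state after step 1 := [3 2 4 0]
step 2 (fire T3): [3 2 4 0]
step 3 (fire T2): [2 4 4 1]
step 4 (fire T2): [1 6 4 2]
step 5 (fire T1): [1 6 6 2]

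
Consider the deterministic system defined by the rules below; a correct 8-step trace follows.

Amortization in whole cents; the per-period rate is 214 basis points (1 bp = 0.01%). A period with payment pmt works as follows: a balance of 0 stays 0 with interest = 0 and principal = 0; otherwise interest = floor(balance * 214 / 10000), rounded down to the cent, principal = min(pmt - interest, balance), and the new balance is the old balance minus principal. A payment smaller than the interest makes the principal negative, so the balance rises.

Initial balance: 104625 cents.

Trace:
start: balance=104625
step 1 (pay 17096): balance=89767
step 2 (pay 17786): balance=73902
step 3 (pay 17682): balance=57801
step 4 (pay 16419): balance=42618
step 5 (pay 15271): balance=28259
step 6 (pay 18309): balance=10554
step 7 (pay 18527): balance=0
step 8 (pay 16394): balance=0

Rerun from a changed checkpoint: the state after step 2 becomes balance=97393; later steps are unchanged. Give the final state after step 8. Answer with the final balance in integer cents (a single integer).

2367

state after step 2 := balance=97393
step 3 (pay 17682): balance=81795
step 4 (pay 16419): balance=67126
step 5 (pay 15271): balance=53291
step 6 (pay 18309): balance=36122
step 7 (pay 18527): balance=18368
step 8 (pay 16394): balance=2367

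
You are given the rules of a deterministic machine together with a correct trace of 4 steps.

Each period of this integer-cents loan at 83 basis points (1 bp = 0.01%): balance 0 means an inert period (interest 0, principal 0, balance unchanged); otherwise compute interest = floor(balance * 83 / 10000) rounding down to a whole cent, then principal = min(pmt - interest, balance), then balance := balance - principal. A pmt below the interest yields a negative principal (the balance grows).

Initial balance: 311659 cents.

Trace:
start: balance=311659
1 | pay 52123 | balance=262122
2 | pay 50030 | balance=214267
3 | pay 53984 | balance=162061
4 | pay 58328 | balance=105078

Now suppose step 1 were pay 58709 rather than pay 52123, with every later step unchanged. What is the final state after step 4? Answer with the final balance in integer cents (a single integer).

(re-executing from step 1 with the substitution; state before step 1: balance=311659)
1 | pay 58709 | balance=255536
2 | pay 50030 | balance=207626
3 | pay 53984 | balance=155365
4 | pay 58328 | balance=98326

98326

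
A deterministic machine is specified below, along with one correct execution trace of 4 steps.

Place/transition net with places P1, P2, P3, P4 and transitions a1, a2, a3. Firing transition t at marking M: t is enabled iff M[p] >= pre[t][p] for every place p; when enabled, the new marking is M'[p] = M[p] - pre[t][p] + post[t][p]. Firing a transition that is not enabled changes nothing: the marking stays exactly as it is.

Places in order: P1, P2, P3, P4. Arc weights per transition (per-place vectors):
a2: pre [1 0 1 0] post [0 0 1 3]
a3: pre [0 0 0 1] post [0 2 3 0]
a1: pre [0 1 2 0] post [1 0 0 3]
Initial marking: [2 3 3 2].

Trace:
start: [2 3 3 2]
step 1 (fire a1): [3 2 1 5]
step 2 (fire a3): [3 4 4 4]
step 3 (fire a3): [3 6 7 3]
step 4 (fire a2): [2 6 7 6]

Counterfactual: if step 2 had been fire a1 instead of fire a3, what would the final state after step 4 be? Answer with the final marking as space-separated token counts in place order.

2 4 4 7

(re-executing from step 2 with the substitution; state before step 2: [3 2 1 5])
step 2 (fire a1): [3 2 1 5]
step 3 (fire a3): [3 4 4 4]
step 4 (fire a2): [2 4 4 7]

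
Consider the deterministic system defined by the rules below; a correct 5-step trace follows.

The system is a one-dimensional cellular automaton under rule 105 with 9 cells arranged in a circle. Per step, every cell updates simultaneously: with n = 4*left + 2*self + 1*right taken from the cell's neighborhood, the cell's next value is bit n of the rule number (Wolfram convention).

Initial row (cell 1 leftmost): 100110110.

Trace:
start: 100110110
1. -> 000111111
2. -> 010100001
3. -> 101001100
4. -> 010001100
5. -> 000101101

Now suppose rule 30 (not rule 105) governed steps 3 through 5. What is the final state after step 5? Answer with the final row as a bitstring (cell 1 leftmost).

110101001

(re-executing steps 3..5 under rule 30; state before step 3: 010100001)
3. -> 010110011
4. -> 010101110
5. -> 110101001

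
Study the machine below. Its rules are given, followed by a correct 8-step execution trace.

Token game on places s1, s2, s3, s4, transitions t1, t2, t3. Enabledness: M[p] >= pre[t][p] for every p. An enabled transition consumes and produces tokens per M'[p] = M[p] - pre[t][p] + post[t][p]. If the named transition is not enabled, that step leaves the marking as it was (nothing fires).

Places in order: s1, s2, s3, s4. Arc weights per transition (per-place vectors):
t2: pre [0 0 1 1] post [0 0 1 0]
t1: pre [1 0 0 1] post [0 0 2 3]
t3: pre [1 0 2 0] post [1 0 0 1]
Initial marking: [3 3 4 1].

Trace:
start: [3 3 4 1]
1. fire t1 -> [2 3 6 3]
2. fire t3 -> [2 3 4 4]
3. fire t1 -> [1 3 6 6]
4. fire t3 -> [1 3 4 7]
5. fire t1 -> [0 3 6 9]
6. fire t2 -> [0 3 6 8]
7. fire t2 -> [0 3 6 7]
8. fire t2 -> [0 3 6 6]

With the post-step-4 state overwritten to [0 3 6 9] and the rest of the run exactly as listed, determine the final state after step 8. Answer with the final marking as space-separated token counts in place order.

0 3 6 6

state after step 4 := [0 3 6 9]
5. fire t1 -> [0 3 6 9]
6. fire t2 -> [0 3 6 8]
7. fire t2 -> [0 3 6 7]
8. fire t2 -> [0 3 6 6]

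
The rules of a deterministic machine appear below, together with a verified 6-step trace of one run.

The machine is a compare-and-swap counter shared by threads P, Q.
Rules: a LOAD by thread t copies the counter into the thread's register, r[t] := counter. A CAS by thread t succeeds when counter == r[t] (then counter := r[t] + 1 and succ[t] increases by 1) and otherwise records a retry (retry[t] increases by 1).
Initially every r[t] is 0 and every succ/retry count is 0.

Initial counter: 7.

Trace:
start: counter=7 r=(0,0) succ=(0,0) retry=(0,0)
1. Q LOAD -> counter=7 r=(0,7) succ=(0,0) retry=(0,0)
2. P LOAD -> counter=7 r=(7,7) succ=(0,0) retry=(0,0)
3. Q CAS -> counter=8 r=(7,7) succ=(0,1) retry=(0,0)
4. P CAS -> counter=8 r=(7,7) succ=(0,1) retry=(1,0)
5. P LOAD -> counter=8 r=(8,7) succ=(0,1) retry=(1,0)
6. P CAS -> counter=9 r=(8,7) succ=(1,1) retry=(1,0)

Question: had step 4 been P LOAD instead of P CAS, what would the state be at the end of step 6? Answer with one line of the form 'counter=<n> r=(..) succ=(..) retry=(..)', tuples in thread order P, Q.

counter=9 r=(8,7) succ=(1,1) retry=(0,0)

(re-executing from step 4 with the substitution; state before step 4: counter=8 r=(7,7) succ=(0,1) retry=(0,0))
4. P LOAD -> counter=8 r=(8,7) succ=(0,1) retry=(0,0)
5. P LOAD -> counter=8 r=(8,7) succ=(0,1) retry=(0,0)
6. P CAS -> counter=9 r=(8,7) succ=(1,1) retry=(0,0)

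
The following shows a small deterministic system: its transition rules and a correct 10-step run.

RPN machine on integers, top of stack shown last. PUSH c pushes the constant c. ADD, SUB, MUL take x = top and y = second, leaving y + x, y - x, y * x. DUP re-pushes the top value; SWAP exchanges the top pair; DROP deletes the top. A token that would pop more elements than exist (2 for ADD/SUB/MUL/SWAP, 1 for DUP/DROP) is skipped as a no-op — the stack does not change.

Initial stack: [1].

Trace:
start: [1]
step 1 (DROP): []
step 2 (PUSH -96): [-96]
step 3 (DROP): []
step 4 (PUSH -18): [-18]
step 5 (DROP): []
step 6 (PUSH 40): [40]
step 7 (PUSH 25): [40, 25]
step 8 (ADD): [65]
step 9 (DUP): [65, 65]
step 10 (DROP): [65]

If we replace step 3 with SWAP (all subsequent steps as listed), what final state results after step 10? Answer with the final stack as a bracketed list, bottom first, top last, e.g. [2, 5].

[-96, 65]

(re-executing from step 3 with the substitution; state before step 3: [-96])
step 3 (SWAP): [-96]
step 4 (PUSH -18): [-96, -18]
step 5 (DROP): [-96]
step 6 (PUSH 40): [-96, 40]
step 7 (PUSH 25): [-96, 40, 25]
step 8 (ADD): [-96, 65]
step 9 (DUP): [-96, 65, 65]
step 10 (DROP): [-96, 65]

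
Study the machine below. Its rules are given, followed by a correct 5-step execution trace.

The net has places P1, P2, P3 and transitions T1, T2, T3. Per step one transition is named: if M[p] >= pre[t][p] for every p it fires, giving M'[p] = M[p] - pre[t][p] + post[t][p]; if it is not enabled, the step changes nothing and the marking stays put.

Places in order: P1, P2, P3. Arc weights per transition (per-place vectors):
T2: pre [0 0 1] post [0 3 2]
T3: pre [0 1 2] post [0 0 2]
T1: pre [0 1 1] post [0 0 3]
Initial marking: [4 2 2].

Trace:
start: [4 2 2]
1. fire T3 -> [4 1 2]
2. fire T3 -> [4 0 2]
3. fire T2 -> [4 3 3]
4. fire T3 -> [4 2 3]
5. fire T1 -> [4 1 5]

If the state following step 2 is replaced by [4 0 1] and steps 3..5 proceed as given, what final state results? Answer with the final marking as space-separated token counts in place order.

state after step 2 := [4 0 1]
3. fire T2 -> [4 3 2]
4. fire T3 -> [4 2 2]
5. fire T1 -> [4 1 4]

4 1 4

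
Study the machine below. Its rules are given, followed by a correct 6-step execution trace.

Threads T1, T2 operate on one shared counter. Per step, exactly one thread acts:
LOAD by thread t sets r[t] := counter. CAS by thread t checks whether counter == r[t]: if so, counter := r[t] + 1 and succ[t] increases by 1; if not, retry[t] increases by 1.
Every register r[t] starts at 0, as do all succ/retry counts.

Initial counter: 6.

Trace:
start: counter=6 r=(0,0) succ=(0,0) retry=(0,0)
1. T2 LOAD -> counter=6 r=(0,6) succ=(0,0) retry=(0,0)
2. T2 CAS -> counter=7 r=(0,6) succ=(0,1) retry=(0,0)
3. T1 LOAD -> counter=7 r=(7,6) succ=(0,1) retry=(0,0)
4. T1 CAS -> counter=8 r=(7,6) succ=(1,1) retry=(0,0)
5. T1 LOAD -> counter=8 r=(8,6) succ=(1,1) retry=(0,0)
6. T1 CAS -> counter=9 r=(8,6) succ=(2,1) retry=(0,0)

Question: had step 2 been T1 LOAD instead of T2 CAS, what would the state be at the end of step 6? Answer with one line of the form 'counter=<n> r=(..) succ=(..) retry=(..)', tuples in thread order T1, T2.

counter=8 r=(7,6) succ=(2,0) retry=(0,0)

(re-executing from step 2 with the substitution; state before step 2: counter=6 r=(0,6) succ=(0,0) retry=(0,0))
2. T1 LOAD -> counter=6 r=(6,6) succ=(0,0) retry=(0,0)
3. T1 LOAD -> counter=6 r=(6,6) succ=(0,0) retry=(0,0)
4. T1 CAS -> counter=7 r=(6,6) succ=(1,0) retry=(0,0)
5. T1 LOAD -> counter=7 r=(7,6) succ=(1,0) retry=(0,0)
6. T1 CAS -> counter=8 r=(7,6) succ=(2,0) retry=(0,0)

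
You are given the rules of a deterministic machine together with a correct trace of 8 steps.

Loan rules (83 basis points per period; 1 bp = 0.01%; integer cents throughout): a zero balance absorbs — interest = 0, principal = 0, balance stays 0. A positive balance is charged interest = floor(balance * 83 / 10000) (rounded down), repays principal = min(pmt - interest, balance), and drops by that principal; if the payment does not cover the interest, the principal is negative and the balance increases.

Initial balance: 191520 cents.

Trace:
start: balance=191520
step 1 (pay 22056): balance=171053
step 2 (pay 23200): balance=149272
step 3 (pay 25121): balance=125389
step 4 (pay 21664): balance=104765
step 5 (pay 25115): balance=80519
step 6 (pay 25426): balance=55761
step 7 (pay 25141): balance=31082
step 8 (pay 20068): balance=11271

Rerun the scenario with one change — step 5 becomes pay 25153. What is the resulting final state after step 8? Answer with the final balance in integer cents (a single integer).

11232

(re-executing from step 5 with the substitution; state before step 5: balance=104765)
step 5 (pay 25153): balance=80481
step 6 (pay 25426): balance=55722
step 7 (pay 25141): balance=31043
step 8 (pay 20068): balance=11232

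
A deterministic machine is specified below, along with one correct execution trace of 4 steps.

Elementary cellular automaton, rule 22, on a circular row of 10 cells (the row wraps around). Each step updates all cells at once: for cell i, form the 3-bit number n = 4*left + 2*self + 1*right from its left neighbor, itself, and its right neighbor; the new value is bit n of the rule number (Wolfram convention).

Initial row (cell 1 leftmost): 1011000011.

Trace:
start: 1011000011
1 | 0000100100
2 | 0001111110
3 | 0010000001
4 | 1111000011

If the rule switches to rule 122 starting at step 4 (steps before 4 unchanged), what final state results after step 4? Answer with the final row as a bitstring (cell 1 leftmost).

1101000010

(re-executing step 4 under rule 122; state before step 4: 0010000001)
4 | 1101000010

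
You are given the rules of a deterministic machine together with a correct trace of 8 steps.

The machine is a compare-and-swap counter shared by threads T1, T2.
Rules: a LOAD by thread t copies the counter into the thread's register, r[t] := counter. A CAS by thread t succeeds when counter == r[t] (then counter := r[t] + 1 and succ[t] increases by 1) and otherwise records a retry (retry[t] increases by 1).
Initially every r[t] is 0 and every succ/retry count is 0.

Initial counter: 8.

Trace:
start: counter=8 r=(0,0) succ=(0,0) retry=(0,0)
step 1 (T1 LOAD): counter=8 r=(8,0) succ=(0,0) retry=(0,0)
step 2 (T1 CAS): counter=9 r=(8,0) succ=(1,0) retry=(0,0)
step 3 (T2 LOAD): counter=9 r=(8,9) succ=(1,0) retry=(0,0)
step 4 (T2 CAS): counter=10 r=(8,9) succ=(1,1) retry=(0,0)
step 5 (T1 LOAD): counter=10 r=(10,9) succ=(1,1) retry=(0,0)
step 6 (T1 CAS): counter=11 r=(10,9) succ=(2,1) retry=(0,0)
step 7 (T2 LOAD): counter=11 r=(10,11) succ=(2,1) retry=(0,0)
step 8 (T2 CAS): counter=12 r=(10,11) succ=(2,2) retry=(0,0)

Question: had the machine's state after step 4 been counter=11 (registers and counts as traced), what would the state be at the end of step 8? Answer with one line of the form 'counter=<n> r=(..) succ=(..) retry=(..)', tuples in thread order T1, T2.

state after step 4 := counter=11 r=(8,9) succ=(1,1) retry=(0,0)
step 5 (T1 LOAD): counter=11 r=(11,9) succ=(1,1) retry=(0,0)
step 6 (T1 CAS): counter=12 r=(11,9) succ=(2,1) retry=(0,0)
step 7 (T2 LOAD): counter=12 r=(11,12) succ=(2,1) retry=(0,0)
step 8 (T2 CAS): counter=13 r=(11,12) succ=(2,2) retry=(0,0)

counter=13 r=(11,12) succ=(2,2) retry=(0,0)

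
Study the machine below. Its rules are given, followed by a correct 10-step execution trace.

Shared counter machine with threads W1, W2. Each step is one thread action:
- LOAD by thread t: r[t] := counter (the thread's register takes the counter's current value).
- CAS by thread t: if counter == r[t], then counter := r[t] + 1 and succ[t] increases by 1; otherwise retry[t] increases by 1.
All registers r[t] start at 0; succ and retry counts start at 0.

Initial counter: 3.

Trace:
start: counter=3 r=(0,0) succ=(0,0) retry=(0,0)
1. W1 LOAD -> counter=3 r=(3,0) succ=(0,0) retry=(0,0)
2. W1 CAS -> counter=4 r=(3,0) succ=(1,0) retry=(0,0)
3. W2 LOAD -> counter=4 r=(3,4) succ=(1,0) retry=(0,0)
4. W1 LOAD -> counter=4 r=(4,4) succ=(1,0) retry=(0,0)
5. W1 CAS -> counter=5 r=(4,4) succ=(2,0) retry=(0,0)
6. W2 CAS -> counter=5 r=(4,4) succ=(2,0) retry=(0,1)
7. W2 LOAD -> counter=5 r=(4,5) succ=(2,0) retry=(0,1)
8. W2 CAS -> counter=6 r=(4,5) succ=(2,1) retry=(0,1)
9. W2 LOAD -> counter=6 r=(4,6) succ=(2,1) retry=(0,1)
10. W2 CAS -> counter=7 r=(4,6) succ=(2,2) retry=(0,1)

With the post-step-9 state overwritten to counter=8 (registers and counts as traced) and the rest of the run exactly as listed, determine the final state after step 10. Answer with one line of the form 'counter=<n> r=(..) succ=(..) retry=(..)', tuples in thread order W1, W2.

counter=8 r=(4,6) succ=(2,1) retry=(0,2)

state after step 9 := counter=8 r=(4,6) succ=(2,1) retry=(0,1)
10. W2 CAS -> counter=8 r=(4,6) succ=(2,1) retry=(0,2)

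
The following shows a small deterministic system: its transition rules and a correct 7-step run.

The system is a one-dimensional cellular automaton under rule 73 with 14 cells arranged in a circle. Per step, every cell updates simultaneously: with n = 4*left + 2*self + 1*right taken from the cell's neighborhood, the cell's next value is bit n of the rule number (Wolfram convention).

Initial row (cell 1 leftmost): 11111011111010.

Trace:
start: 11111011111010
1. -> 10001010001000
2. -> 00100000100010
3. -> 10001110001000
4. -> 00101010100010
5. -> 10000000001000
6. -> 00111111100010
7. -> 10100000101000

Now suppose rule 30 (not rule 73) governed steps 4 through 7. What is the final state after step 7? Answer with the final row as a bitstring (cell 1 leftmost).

00100110110010

(re-executing steps 4..7 under rule 30; state before step 4: 10001110001000)
4. -> 11011001011101
5. -> 00010111010001
6. -> 10110100011011
7. -> 00100110110010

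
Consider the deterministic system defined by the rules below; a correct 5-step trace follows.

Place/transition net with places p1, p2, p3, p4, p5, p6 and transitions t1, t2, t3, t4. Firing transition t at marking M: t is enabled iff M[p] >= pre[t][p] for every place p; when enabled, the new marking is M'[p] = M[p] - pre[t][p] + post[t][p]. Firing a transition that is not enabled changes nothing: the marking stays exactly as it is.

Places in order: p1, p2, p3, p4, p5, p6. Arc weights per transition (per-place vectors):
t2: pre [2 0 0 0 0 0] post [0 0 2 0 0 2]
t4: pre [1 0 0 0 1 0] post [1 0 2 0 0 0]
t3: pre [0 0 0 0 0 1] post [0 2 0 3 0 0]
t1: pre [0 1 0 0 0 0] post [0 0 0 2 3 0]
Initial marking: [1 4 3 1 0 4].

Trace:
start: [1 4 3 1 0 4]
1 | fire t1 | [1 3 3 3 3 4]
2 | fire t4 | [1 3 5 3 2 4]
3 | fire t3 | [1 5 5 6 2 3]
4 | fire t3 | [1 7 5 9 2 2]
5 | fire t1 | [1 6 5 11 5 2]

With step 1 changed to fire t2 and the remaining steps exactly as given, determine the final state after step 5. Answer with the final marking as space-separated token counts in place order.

(re-executing from step 1 with the substitution; state before step 1: [1 4 3 1 0 4])
1 | fire t2 | [1 4 3 1 0 4]
2 | fire t4 | [1 4 3 1 0 4]
3 | fire t3 | [1 6 3 4 0 3]
4 | fire t3 | [1 8 3 7 0 2]
5 | fire t1 | [1 7 3 9 3 2]

1 7 3 9 3 2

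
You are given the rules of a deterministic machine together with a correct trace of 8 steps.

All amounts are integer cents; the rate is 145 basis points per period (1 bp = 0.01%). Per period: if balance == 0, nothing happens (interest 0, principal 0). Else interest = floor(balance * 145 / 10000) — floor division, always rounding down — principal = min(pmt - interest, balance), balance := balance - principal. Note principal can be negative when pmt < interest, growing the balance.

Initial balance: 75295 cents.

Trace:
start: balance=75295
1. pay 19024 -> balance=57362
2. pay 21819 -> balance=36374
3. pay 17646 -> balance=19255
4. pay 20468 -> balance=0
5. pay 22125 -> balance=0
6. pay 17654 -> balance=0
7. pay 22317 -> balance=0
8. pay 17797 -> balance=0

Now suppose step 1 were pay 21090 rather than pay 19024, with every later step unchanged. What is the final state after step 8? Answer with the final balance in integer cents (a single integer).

0

(re-executing from step 1 with the substitution; state before step 1: balance=75295)
1. pay 21090 -> balance=55296
2. pay 21819 -> balance=34278
3. pay 17646 -> balance=17129
4. pay 20468 -> balance=0
5. pay 22125 -> balance=0
6. pay 17654 -> balance=0
7. pay 22317 -> balance=0
8. pay 17797 -> balance=0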